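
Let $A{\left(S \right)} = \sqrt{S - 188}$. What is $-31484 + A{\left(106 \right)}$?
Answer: $-31484 + i \sqrt{82} \approx -31484.0 + 9.0554 i$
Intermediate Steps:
$A{\left(S \right)} = \sqrt{-188 + S}$
$-31484 + A{\left(106 \right)} = -31484 + \sqrt{-188 + 106} = -31484 + \sqrt{-82} = -31484 + i \sqrt{82}$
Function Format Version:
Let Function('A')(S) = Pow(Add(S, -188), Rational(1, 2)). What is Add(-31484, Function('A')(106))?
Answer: Add(-31484, Mul(I, Pow(82, Rational(1, 2)))) ≈ Add(-31484., Mul(9.0554, I))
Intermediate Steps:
Function('A')(S) = Pow(Add(-188, S), Rational(1, 2))
Add(-31484, Function('A')(106)) = Add(-31484, Pow(Add(-188, 106), Rational(1, 2))) = Add(-31484, Pow(-82, Rational(1, 2))) = Add(-31484, Mul(I, Pow(82, Rational(1, 2))))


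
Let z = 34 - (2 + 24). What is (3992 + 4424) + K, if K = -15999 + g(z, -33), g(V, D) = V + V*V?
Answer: -7511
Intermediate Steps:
z = 8 (z = 34 - 1*26 = 34 - 26 = 8)
g(V, D) = V + V²
K = -15927 (K = -15999 + 8*(1 + 8) = -15999 + 8*9 = -15999 + 72 = -15927)
(3992 + 4424) + K = (3992 + 4424) - 15927 = 8416 - 15927 = -7511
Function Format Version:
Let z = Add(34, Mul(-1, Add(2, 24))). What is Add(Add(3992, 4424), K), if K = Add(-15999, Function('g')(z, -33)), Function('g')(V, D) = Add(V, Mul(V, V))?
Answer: -7511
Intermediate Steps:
z = 8 (z = Add(34, Mul(-1, 26)) = Add(34, -26) = 8)
Function('g')(V, D) = Add(V, Pow(V, 2))
K = -15927 (K = Add(-15999, Mul(8, Add(1, 8))) = Add(-15999, Mul(8, 9)) = Add(-15999, 72) = -15927)
Add(Add(3992, 4424), K) = Add(Add(3992, 4424), -15927) = Add(8416, -15927) = -7511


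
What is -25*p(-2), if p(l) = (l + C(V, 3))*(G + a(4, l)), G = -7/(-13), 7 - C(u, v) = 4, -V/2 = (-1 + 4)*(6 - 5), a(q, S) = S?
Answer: 475/13 ≈ 36.538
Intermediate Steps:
V = -6 (V = -2*(-1 + 4)*(6 - 5) = -6 ≈ -6.0000)
C(u, v) = 3 (C(u, v) = 7 - 1*4 = 7 - 4 = 3)
G = 7/13 (G = -7*(-1/13) = 7/13 ≈ 0.53846)
p(l) = (3 + l)*(7/13 + l) (p(l) = (l + 3)*(7/13 + l) = (3 + l)*(7/13 + l))
-25*p(-2) = -25*(21/13 + (-2)² + (46/13)*(-2)) = -25*(21/13 + 4 - 92/13) = -25*(-19/13) = 475/13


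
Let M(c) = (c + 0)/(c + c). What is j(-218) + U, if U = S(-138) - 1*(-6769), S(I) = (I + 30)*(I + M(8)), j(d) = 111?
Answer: 21730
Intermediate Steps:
M(c) = 1/2 (M(c) = c/((2*c)) = c*(1/(2*c)) = 1/2)
S(I) = (1/2 + I)*(30 + I) (S(I) = (I + 30)*(I + 1/2) = (30 + I)*(1/2 + I) = (1/2 + I)*(30 + I))
U = 21619 (U = (15 + (-138)**2 + (61/2)*(-138)) - 1*(-6769) = (15 + 19044 - 4209) + 6769 = 14850 + 6769 = 21619)
j(-218) + U = 111 + 21619 = 21730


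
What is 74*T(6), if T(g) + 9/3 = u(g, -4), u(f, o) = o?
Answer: -518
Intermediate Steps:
T(g) = -7 (T(g) = -3 - 4 = -7)
74*T(6) = 74*(-7) = -518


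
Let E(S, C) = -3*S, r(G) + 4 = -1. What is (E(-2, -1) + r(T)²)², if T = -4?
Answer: 961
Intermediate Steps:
r(G) = -5 (r(G) = -4 - 1 = -5)
(E(-2, -1) + r(T)²)² = (-3*(-2) + (-5)²)² = (6 + 25)² = 31² = 961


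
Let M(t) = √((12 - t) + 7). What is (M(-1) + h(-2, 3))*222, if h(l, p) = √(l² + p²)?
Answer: 222*√13 + 444*√5 ≈ 1793.2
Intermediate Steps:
M(t) = √(19 - t)
(M(-1) + h(-2, 3))*222 = (√(19 - 1*(-1)) + √((-2)² + 3²))*222 = (√(19 + 1) + √(4 + 9))*222 = (√20 + √13)*222 = (2*√5 + √13)*222 = (√13 + 2*√5)*222 = 222*√13 + 444*√5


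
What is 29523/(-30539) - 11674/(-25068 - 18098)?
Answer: -458938766/659123237 ≈ -0.69629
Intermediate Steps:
29523/(-30539) - 11674/(-25068 - 18098) = 29523*(-1/30539) - 11674/(-43166) = -29523/30539 - 11674*(-1/43166) = -29523/30539 + 5837/21583 = -458938766/659123237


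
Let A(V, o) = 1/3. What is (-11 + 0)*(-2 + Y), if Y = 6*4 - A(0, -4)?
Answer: -715/3 ≈ -238.33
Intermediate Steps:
A(V, o) = ⅓
Y = 71/3 (Y = 6*4 - 1*⅓ = 24 - ⅓ = 71/3 ≈ 23.667)
(-11 + 0)*(-2 + Y) = (-11 + 0)*(-2 + 71/3) = -11*65/3 = -715/3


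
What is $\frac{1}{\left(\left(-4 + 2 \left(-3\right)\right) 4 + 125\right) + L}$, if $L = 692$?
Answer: $\frac{1}{777} \approx 0.001287$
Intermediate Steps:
$\frac{1}{\left(\left(-4 + 2 \left(-3\right)\right) 4 + 125\right) + L} = \frac{1}{\left(\left(-4 + 2 \left(-3\right)\right) 4 + 125\right) + 692} = \frac{1}{\left(\left(-4 - 6\right) 4 + 125\right) + 692} = \frac{1}{\left(\left(-10\right) 4 + 125\right) + 692} = \frac{1}{\left(-40 + 125\right) + 692} = \frac{1}{85 + 692} = \frac{1}{777}$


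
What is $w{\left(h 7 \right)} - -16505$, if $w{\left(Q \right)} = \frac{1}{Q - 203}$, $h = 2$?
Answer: $\frac{3119444}{189} \approx 16505.0$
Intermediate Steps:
$w{\left(Q \right)} = \frac{1}{-203 + Q}$
$w{\left(h 7 \right)} - -16505 = \frac{1}{-203 + 2 \cdot 7} - -16505 = \frac{1}{-203 + 14} + 16505 = \frac{1}{-189} + 16505 = - \frac{1}{189} + 16505 = \frac{3119444}{189}$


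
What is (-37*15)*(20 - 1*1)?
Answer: -10545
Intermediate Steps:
(-37*15)*(20 - 1*1) = -555*(20 - 1) = -555*19 = -10545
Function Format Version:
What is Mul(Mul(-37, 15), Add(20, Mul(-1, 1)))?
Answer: -10545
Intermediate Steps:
Mul(Mul(-37, 15), Add(20, Mul(-1, 1))) = Mul(-555, Add(20, -1)) = Mul(-555, 19) = -10545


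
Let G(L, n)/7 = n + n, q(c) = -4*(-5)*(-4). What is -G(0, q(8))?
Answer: 1120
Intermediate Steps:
q(c) = -80 (q(c) = 20*(-4) = -80)
G(L, n) = 14*n (G(L, n) = 7*(n + n) = 7*(2*n) = 14*n)
-G(0, q(8)) = -14*(-80) = -1*(-1120) = 1120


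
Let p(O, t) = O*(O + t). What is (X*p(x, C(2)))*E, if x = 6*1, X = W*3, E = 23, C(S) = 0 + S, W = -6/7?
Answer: -19872/7 ≈ -2838.9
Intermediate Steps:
W = -6/7 (W = -6*1/7 = -6/7 ≈ -0.85714)
C(S) = S
X = -18/7 (X = -6/7*3 = -18/7 ≈ -2.5714)
x = 6
(X*p(x, C(2)))*E = -108*(6 + 2)/7*23 = -108*8/7*23 = -18/7*48*23 = -864/7*23 = -19872/7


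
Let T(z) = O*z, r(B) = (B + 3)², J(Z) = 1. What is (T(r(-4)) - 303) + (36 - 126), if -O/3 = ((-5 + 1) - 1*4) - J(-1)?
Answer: -366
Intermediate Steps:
r(B) = (3 + B)²
O = 27 (O = -3*(((-5 + 1) - 1*4) - 1*1) = -3*((-4 - 4) - 1) = -3*(-8 - 1) = -3*(-9) = 27)
T(z) = 27*z
(T(r(-4)) - 303) + (36 - 126) = (27*(3 - 4)² - 303) + (36 - 126) = (27*(-1)² - 303) - 90 = (27*1 - 303) - 90 = (27 - 303) - 90 = -276 - 90 = -366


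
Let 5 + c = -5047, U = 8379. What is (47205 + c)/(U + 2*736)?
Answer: 42153/9851 ≈ 4.2791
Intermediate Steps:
c = -5052 (c = -5 - 5047 = -5052)
(47205 + c)/(U + 2*736) = (47205 - 5052)/(8379 + 2*736) = 42153/(8379 + 1472) = 42153/9851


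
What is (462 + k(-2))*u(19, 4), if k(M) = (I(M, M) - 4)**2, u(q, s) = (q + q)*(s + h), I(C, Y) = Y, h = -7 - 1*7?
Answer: -189240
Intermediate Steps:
h = -14 (h = -7 - 7 = -14)
u(q, s) = 2*q*(-14 + s) (u(q, s) = (q + q)*(s - 14) = (2*q)*(-14 + s) = 2*q*(-14 + s))
k(M) = (-4 + M)**2 (k(M) = (M - 4)**2 = (-4 + M)**2)
(462 + k(-2))*u(19, 4) = (462 + (-4 - 2)**2)*(2*19*(-14 + 4)) = (462 + (-6)**2)*(2*19*(-10)) = (462 + 36)*(-380) = 498*(-380) = -189240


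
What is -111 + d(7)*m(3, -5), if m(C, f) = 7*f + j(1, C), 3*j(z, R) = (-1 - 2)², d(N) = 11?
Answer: -463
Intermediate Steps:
j(z, R) = 3 (j(z, R) = (-1 - 2)²/3 = (⅓)*(-3)² = (⅓)*9 = 3)
m(C, f) = 3 + 7*f (m(C, f) = 7*f + 3 = 3 + 7*f)
-111 + d(7)*m(3, -5) = -111 + 11*(3 + 7*(-5)) = -111 + 11*(3 - 35) = -111 + 11*(-32) = -111 - 352 = -463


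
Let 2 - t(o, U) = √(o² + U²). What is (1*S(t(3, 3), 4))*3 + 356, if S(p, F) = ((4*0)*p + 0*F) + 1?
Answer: 359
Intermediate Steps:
t(o, U) = 2 - √(U² + o²) (t(o, U) = 2 - √(o² + U²) = 2 - √(U² + o²))
S(p, F) = 1 (S(p, F) = (0*p + 0) + 1 = (0 + 0) + 1 = 0 + 1 = 1)
(1*S(t(3, 3), 4))*3 + 356 = (1*1)*3 + 356 = 1*3 + 356 = 3 + 356 = 359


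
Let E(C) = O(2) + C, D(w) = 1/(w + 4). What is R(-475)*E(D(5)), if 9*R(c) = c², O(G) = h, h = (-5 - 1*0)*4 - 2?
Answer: -44448125/81 ≈ -5.4874e+5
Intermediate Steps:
h = -22 (h = (-5 + 0)*4 - 2 = -5*4 - 2 = -20 - 2 = -22)
O(G) = -22
D(w) = 1/(4 + w)
E(C) = -22 + C
R(c) = c²/9
R(-475)*E(D(5)) = ((⅑)*(-475)²)*(-22 + 1/(4 + 5)) = ((⅑)*225625)*(-22 + 1/9) = 225625*(-22 + ⅑)/9 = (225625/9)*(-197/9) = -44448125/81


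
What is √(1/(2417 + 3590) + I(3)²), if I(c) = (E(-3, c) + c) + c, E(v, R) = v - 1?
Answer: √144342203/6007 ≈ 2.0000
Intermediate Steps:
E(v, R) = -1 + v
I(c) = -4 + 2*c (I(c) = ((-1 - 3) + c) + c = (-4 + c) + c = -4 + 2*c)
√(1/(2417 + 3590) + I(3)²) = √(1/(2417 + 3590) + (-4 + 2*3)²) = √(1/6007 + (-4 + 6)²) = √(1/6007 + 2²) = √(1/6007 + 4) = √(24029/6007) = √144342203/6007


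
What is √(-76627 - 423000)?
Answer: I*√499627 ≈ 706.84*I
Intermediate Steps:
√(-76627 - 423000) = √(-499627) = I*√499627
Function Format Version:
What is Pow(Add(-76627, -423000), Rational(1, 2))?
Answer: Mul(I, Pow(499627, Rational(1, 2))) ≈ Mul(706.84, I)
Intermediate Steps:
Pow(Add(-76627, -423000), Rational(1, 2)) = Pow(-499627, Rational(1, 2)) = Mul(I, Pow(499627, Rational(1, 2)))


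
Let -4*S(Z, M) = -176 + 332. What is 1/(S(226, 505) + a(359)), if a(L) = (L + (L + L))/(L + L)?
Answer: -2/75 ≈ -0.026667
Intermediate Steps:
S(Z, M) = -39 (S(Z, M) = -(-176 + 332)/4 = -¼*156 = -39)
a(L) = 3/2 (a(L) = (L + 2*L)/((2*L)) = (3*L)*(1/(2*L)) = 3/2)
1/(S(226, 505) + a(359)) = 1/(-39 + 3/2) = 1/(-75/2) = -2/75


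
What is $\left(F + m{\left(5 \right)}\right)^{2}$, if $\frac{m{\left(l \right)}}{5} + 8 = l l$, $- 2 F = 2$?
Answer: $7056$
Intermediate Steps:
$F = -1$ ($F = \left(- \frac{1}{2}\right) 2 = -1$)
$m{\left(l \right)} = -40 + 5 l^{2}$ ($m{\left(l \right)} = -40 + 5 l l = -40 + 5 l^{2}$)
$\left(F + m{\left(5 \right)}\right)^{2} = \left(-1 - \left(40 - 5 \cdot 5^{2}\right)\right)^{2} = \left(-1 + \left(-40 + 5 \cdot 25\right)\right)^{2} = \left(-1 + \left(-40 + 125\right)\right)^{2} = \left(-1 + 85\right)^{2} = 84^{2} = 7056$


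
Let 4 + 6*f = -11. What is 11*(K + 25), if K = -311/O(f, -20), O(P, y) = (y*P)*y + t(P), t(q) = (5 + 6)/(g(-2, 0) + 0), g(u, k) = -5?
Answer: 1395130/5011 ≈ 278.41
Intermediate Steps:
f = -5/2 (f = -2/3 + (1/6)*(-11) = -2/3 - 11/6 = -5/2 ≈ -2.5000)
t(q) = -11/5 (t(q) = (5 + 6)/(-5 + 0) = 11/(-5) = 11*(-1/5) = -11/5)
O(P, y) = -11/5 + P*y**2 (O(P, y) = (y*P)*y - 11/5 = (P*y)*y - 11/5 = P*y**2 - 11/5 = -11/5 + P*y**2)
K = 1555/5011 (K = -311/(-11/5 - 5/2*(-20)**2) = -311/(-11/5 - 5/2*400) = -311/(-11/5 - 1000) = -311/(-5011/5) = -311*(-5/5011) = 1555/5011 ≈ 0.31032)
11*(K + 25) = 11*(1555/5011 + 25) = 11*(126830/5011) = 1395130/5011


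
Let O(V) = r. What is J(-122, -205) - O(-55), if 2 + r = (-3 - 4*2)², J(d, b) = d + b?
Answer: -446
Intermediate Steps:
J(d, b) = b + d
r = 119 (r = -2 + (-3 - 4*2)² = -2 + (-3 - 8)² = -2 + (-11)² = -2 + 121 = 119)
O(V) = 119
J(-122, -205) - O(-55) = (-205 - 122) - 1*119 = -327 - 119 = -446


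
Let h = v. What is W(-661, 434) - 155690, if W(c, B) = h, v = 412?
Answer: -155278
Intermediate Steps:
h = 412
W(c, B) = 412
W(-661, 434) - 155690 = 412 - 155690 = -155278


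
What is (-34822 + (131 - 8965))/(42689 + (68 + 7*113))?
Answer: -3638/3629 ≈ -1.0025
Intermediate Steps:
(-34822 + (131 - 8965))/(42689 + (68 + 7*113)) = (-34822 - 8834)/(42689 + (68 + 791)) = -43656/(42689 + 859) = -43656/43548 = -43656*1/43548 = -3638/3629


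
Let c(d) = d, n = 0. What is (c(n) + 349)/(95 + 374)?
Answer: 349/469 ≈ 0.74414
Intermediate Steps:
(c(n) + 349)/(95 + 374) = (0 + 349)/(95 + 374) = 349/469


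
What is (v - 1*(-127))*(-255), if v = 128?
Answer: -65025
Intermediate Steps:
(v - 1*(-127))*(-255) = (128 - 1*(-127))*(-255) = (128 + 127)*(-255) = 255*(-255) = -65025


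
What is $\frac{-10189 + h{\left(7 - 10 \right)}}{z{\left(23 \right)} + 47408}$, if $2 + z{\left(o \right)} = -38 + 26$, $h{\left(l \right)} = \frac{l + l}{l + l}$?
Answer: $- \frac{566}{2633} \approx -0.21496$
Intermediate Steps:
$h{\left(l \right)} = 1$ ($h{\left(l \right)} = \frac{2 l}{2 l} = 2 l \frac{1}{2 l} = 1$)
$z{\left(o \right)} = -14$ ($z{\left(o \right)} = -2 + \left(-38 + 26\right) = -2 - 12 = -14$)
$\frac{-10189 + h{\left(7 - 10 \right)}}{z{\left(23 \right)} + 47408} = \frac{-10189 + 1}{-14 + 47408} = - \frac{10188}{47394} = \left(-10188\right) \frac{1}{47394} = - \frac{566}{2633}$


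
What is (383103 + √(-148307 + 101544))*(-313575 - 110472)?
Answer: -162453677841 - 424047*I*√46763 ≈ -1.6245e+11 - 9.1699e+7*I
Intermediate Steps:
(383103 + √(-148307 + 101544))*(-313575 - 110472) = (383103 + √(-46763))*(-424047) = (383103 + I*√46763)*(-424047) = -162453677841 - 424047*I*√46763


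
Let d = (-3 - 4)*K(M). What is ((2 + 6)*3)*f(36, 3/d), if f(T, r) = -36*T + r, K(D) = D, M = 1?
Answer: -217800/7 ≈ -31114.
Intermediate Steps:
d = -7 (d = (-3 - 4)*1 = -7*1 = -7)
f(T, r) = r - 36*T
((2 + 6)*3)*f(36, 3/d) = ((2 + 6)*3)*(3/(-7) - 36*36) = (8*3)*(3*(-1/7) - 1296) = 24*(-3/7 - 1296) = 24*(-9075/7) = -217800/7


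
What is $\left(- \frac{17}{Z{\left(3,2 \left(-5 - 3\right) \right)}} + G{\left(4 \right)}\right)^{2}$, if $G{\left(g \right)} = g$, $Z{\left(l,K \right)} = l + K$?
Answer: $\frac{4761}{169} \approx 28.172$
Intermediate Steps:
$Z{\left(l,K \right)} = K + l$
$\left(- \frac{17}{Z{\left(3,2 \left(-5 - 3\right) \right)}} + G{\left(4 \right)}\right)^{2} = \left(- \frac{17}{2 \left(-5 - 3\right) + 3} + 4\right)^{2} = \left(- \frac{17}{2 \left(-8\right) + 3} + 4\right)^{2} = \left(- \frac{17}{-16 + 3} + 4\right)^{2} = \left(- \frac{17}{-13} + 4\right)^{2} = \left(\left(-17\right) \left(- \frac{1}{13}\right) + 4\right)^{2} = \left(\frac{17}{13} + 4\right)^{2} = \left(\frac{69}{13}\right)^{2} = \frac{4761}{169}$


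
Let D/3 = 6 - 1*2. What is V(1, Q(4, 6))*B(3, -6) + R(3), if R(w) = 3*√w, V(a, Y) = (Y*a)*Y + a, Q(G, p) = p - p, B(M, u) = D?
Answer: 12 + 3*√3 ≈ 17.196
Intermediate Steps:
D = 12 (D = 3*(6 - 1*2) = 3*(6 - 2) = 3*4 = 12)
B(M, u) = 12
Q(G, p) = 0
V(a, Y) = a + a*Y² (V(a, Y) = a*Y² + a = a + a*Y²)
V(1, Q(4, 6))*B(3, -6) + R(3) = (1*(1 + 0²))*12 + 3*√3 = (1*(1 + 0))*12 + 3*√3 = (1*1)*12 + 3*√3 = 1*12 + 3*√3 = 12 + 3*√3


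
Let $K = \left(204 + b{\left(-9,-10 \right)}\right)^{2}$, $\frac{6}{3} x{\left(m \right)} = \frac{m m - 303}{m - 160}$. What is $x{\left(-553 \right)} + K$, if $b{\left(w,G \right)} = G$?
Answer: $\frac{26681715}{713} \approx 37422.0$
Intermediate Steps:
$x{\left(m \right)} = \frac{-303 + m^{2}}{2 \left(-160 + m\right)}$ ($x{\left(m \right)} = \frac{\left(m m - 303\right) \frac{1}{m - 160}}{2} = \frac{\left(m^{2} - 303\right) \frac{1}{-160 + m}}{2} = \frac{\left(-303 + m^{2}\right) \frac{1}{-160 + m}}{2} = \frac{\frac{1}{-160 + m} \left(-303 + m^{2}\right)}{2} = \frac{-303 + m^{2}}{2 \left(-160 + m\right)}$)
$K = 37636$ ($K = \left(204 - 10\right)^{2} = 194^{2} = 37636$)
$x{\left(-553 \right)} + K = \frac{-303 + \left(-553\right)^{2}}{2 \left(-160 - 553\right)} + 37636 = \frac{-303 + 305809}{2 \left(-713\right)} + 37636 = \frac{1}{2} \left(- \frac{1}{713}\right) 305506 + 37636 = - \frac{152753}{713} + 37636 = \frac{26681715}{713}$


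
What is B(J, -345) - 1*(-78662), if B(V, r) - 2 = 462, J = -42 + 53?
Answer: 79126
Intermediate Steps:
J = 11
B(V, r) = 464 (B(V, r) = 2 + 462 = 464)
B(J, -345) - 1*(-78662) = 464 - 1*(-78662) = 464 + 78662 = 79126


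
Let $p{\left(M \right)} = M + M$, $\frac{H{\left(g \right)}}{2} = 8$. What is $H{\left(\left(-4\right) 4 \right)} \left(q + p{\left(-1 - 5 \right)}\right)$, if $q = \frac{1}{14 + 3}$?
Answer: $- \frac{3248}{17} \approx -191.06$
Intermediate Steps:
$H{\left(g \right)} = 16$ ($H{\left(g \right)} = 2 \cdot 8 = 16$)
$q = \frac{1}{17} \approx 0.058824$
$p{\left(M \right)} = 2 M$
$H{\left(\left(-4\right) 4 \right)} \left(q + p{\left(-1 - 5 \right)}\right) = 16 \left(\frac{1}{17} + 2 \left(-1 - 5\right)\right) = 16 \left(\frac{1}{17} + 2 \left(-6\right)\right) = 16 \left(\frac{1}{17} - 12\right) = 16 \left(- \frac{203}{17}\right) = - \frac{3248}{17}$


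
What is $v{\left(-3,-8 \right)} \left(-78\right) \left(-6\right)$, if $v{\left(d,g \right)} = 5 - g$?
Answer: $6084$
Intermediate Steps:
$v{\left(-3,-8 \right)} \left(-78\right) \left(-6\right) = \left(5 - -8\right) \left(-78\right) \left(-6\right) = \left(5 + 8\right) \left(-78\right) \left(-6\right) = 13 \left(-78\right) \left(-6\right) = \left(-1014\right) \left(-6\right) = 6084$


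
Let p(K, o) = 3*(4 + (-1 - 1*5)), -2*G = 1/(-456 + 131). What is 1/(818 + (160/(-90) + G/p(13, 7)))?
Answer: 11700/9549797 ≈ 0.0012252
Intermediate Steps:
G = 1/650 (G = -1/(2*(-456 + 131)) = -1/2/(-325) = -1/2*(-1/325) = 1/650 ≈ 0.0015385)
p(K, o) = -6 (p(K, o) = 3*(4 + (-1 - 5)) = 3*(4 - 6) = 3*(-2) = -6)
1/(818 + (160/(-90) + G/p(13, 7))) = 1/(818 + (160/(-90) + (1/650)/(-6))) = 1/(818 + (160*(-1/90) + (1/650)*(-1/6))) = 1/(818 + (-16/9 - 1/3900)) = 1/(818 - 20803/11700) = 1/(9549797/11700) = 11700/9549797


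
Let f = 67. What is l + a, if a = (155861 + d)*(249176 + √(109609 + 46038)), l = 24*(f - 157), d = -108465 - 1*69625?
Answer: -5538935464 - 22229*√155647 ≈ -5.5477e+9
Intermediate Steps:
d = -178090 (d = -108465 - 69625 = -178090)
l = -2160 (l = 24*(67 - 157) = 24*(-90) = -2160)
a = -5538933304 - 22229*√155647 (a = (155861 - 178090)*(249176 + √(109609 + 46038)) = -22229*(249176 + √155647) = -5538933304 - 22229*√155647 ≈ -5.5477e+9)
l + a = -2160 + (-5538933304 - 22229*√155647) = -5538935464 - 22229*√155647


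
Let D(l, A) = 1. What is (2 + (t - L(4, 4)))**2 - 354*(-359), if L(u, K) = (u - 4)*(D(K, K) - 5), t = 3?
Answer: 127111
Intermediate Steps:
L(u, K) = 16 - 4*u (L(u, K) = (u - 4)*(1 - 5) = (-4 + u)*(-4) = 16 - 4*u)
(2 + (t - L(4, 4)))**2 - 354*(-359) = (2 + (3 - (16 - 4*4)))**2 - 354*(-359) = (2 + (3 - (16 - 16)))**2 + 127086 = (2 + (3 - 1*0))**2 + 127086 = (2 + (3 + 0))**2 + 127086 = (2 + 3)**2 + 127086 = 5**2 + 127086 = 25 + 127086 = 127111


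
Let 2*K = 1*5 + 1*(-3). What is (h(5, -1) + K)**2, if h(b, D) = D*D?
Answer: 4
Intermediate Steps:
h(b, D) = D**2
K = 1 (K = (1*5 + 1*(-3))/2 = (5 - 3)/2 = (1/2)*2 = 1)
(h(5, -1) + K)**2 = ((-1)**2 + 1)**2 = (1 + 1)**2 = 2**2 = 4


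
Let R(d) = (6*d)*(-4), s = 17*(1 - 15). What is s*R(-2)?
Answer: -11424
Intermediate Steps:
s = -238 (s = 17*(-14) = -238)
R(d) = -24*d
s*R(-2) = -(-5712)*(-2) = -238*48 = -11424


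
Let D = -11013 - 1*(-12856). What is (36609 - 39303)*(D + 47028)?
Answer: -131658474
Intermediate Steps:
D = 1843 (D = -11013 + 12856 = 1843)
(36609 - 39303)*(D + 47028) = (36609 - 39303)*(1843 + 47028) = -2694*48871 = -131658474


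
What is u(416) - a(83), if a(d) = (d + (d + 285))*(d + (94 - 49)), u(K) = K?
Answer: -57312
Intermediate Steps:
a(d) = (45 + d)*(285 + 2*d) (a(d) = (d + (285 + d))*(d + 45) = (285 + 2*d)*(45 + d) = (45 + d)*(285 + 2*d))
u(416) - a(83) = 416 - (12825 + 2*83² + 375*83) = 416 - (12825 + 2*6889 + 31125) = 416 - (12825 + 13778 + 31125) = 416 - 1*57728 = 416 - 57728 = -57312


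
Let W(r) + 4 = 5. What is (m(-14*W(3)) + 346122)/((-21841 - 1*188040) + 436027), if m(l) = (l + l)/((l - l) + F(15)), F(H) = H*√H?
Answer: 57687/37691 - 14*√15/25441425 ≈ 1.5305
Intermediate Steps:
W(r) = 1 (W(r) = -4 + 5 = 1)
F(H) = H^(3/2)
m(l) = 2*l*√15/225 (m(l) = (l + l)/((l - l) + 15^(3/2)) = (2*l)/(0 + 15*√15) = (2*l)/((15*√15)) = (2*l)*(√15/225) = 2*l*√15/225)
(m(-14*W(3)) + 346122)/((-21841 - 1*188040) + 436027) = (2*(-14*1)*√15/225 + 346122)/((-21841 - 1*188040) + 436027) = ((2/225)*(-14)*√15 + 346122)/((-21841 - 188040) + 436027) = (-28*√15/225 + 346122)/(-209881 + 436027) = (346122 - 28*√15/225)/226146 = (346122 - 28*√15/225)*(1/226146) = 57687/37691 - 14*√15/25441425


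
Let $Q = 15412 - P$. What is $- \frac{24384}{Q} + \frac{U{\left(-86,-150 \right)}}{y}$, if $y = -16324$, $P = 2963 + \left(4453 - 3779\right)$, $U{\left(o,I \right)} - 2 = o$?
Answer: $- \frac{4726849}{2288275} \approx -2.0657$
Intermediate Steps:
$U{\left(o,I \right)} = 2 + o$
$P = 3637$ ($P = 2963 + 674 = 3637$)
$Q = 11775$ ($Q = 15412 - 3637 = 11775$)
$- \frac{24384}{Q} + \frac{U{\left(-86,-150 \right)}}{y} = - \frac{24384}{11775} + \frac{2 - 86}{-16324} = \left(-24384\right) \frac{1}{11775} - - \frac{3}{583} = - \frac{8128}{3925} + \frac{3}{583} = - \frac{4726849}{2288275}$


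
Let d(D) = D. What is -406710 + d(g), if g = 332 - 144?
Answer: -406522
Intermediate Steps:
g = 188
-406710 + d(g) = -406710 + 188 = -406522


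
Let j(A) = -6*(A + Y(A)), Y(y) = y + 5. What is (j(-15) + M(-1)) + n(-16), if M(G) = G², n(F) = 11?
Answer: 162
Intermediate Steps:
Y(y) = 5 + y
j(A) = -30 - 12*A (j(A) = -6*(A + (5 + A)) = -6*(5 + 2*A) = -30 - 12*A)
(j(-15) + M(-1)) + n(-16) = ((-30 - 12*(-15)) + (-1)²) + 11 = ((-30 + 180) + 1) + 11 = (150 + 1) + 11 = 151 + 11 = 162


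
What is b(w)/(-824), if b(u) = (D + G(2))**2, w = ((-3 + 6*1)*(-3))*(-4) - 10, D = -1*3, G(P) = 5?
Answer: -1/206 ≈ -0.0048544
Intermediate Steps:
D = -3
w = 26 (w = ((-3 + 6)*(-3))*(-4) - 10 = (3*(-3))*(-4) - 10 = -9*(-4) - 10 = 36 - 10 = 26)
b(u) = 4 (b(u) = (-3 + 5)**2 = 2**2 = 4)
b(w)/(-824) = 4/(-824) = 4*(-1/824) = -1/206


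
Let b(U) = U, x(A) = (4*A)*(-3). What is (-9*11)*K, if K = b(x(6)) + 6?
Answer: 6534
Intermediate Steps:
x(A) = -12*A
K = -66 (K = -12*6 + 6 = -72 + 6 = -66)
(-9*11)*K = -9*11*(-66) = -99*(-66) = 6534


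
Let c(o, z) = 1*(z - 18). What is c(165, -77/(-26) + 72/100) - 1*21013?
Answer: -13667757/650 ≈ -21027.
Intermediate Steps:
c(o, z) = -18 + z (c(o, z) = 1*(-18 + z) = -18 + z)
c(165, -77/(-26) + 72/100) - 1*21013 = (-18 + (-77/(-26) + 72/100)) - 1*21013 = (-18 + (-77*(-1/26) + 72*(1/100))) - 21013 = (-18 + (77/26 + 18/25)) - 21013 = (-18 + 2393/650) - 21013 = -9307/650 - 21013 = -13667757/650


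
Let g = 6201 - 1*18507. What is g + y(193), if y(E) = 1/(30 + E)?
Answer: -2744237/223 ≈ -12306.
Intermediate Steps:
g = -12306 (g = 6201 - 18507 = -12306)
g + y(193) = -12306 + 1/(30 + 193) = -12306 + 1/223 = -2744237/223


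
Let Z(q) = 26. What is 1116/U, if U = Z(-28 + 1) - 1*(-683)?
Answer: 1116/709 ≈ 1.5740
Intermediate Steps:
U = 709 (U = 26 - 1*(-683) = 26 + 683 = 709)
1116/U = 1116/709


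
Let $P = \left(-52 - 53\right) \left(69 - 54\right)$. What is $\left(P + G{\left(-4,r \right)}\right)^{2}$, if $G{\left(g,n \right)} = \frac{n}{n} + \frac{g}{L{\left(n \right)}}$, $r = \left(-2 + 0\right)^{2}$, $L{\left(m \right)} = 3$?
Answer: $\frac{22335076}{9} \approx 2.4817 \cdot 10^{6}$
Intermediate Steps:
$r = 4$ ($r = \left(-2\right)^{2} = 4$)
$G{\left(g,n \right)} = 1 + \frac{g}{3}$ ($G{\left(g,n \right)} = \frac{n}{n} + \frac{g}{3} = 1 + g \frac{1}{3} = 1 + \frac{g}{3}$)
$P = -1575$ ($P = \left(-105\right) 15 = -1575$)
$\left(P + G{\left(-4,r \right)}\right)^{2} = \left(-1575 + \left(1 + \frac{1}{3} \left(-4\right)\right)\right)^{2} = \left(-1575 + \left(1 - \frac{4}{3}\right)\right)^{2} = \left(-1575 - \frac{1}{3}\right)^{2} = \left(- \frac{4726}{3}\right)^{2} = \frac{22335076}{9}$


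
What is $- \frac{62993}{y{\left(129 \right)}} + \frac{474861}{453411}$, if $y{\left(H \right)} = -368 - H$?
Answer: $\frac{1371320240}{10730727} \approx 127.79$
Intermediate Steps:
$- \frac{62993}{y{\left(129 \right)}} + \frac{474861}{453411} = - \frac{62993}{-368 - 129} + \frac{474861}{453411} = - \frac{62993}{-368 - 129} + 474861 \cdot \frac{1}{453411} = - \frac{62993}{-497} + \frac{158287}{151137} = \left(-62993\right) \left(- \frac{1}{497}\right) + \frac{158287}{151137} = \frac{8999}{71} + \frac{158287}{151137} = \frac{1371320240}{10730727}$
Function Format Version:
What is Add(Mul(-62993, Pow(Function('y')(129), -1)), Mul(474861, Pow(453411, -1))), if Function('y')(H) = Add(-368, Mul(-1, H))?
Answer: Rational(1371320240, 10730727) ≈ 127.79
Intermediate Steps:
Add(Mul(-62993, Pow(Function('y')(129), -1)), Mul(474861, Pow(453411, -1))) = Add(Mul(-62993, Pow(Add(-368, Mul(-1, 129)), -1)), Mul(474861, Pow(453411, -1))) = Add(Mul(-62993, Pow(Add(-368, -129), -1)), Mul(474861, Rational(1, 453411))) = Add(Mul(-62993, Pow(-497, -1)), Rational(158287, 151137)) = Add(Mul(-62993, Rational(-1, 497)), Rational(158287, 151137)) = Add(Rational(8999, 71), Rational(158287, 151137)) = Rational(1371320240, 10730727)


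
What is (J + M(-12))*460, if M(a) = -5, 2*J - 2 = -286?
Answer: -67620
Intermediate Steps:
J = -142 (J = 1 + (1/2)*(-286) = 1 - 143 = -142)
(J + M(-12))*460 = (-142 - 5)*460 = -147*460 = -67620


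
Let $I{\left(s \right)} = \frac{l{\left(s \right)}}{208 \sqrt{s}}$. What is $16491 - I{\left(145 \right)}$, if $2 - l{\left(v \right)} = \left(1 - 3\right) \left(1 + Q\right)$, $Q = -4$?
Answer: $16491 + \frac{\sqrt{145}}{7540} \approx 16491.0$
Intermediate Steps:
$l{\left(v \right)} = -4$ ($l{\left(v \right)} = 2 - \left(1 - 3\right) \left(1 - 4\right) = 2 - \left(-2\right) \left(-3\right) = 2 - 6 = -4$)
$I{\left(s \right)} = - \frac{1}{52 \sqrt{s}}$ ($I{\left(s \right)} = - \frac{4}{208 \sqrt{s}} = - 4 \frac{1}{208 \sqrt{s}} = - \frac{1}{52 \sqrt{s}}$)
$16491 - I{\left(145 \right)} = 16491 - - \frac{1}{52 \sqrt{145}} = 16491 - - \frac{\frac{1}{145} \sqrt{145}}{52} = 16491 - - \frac{\sqrt{145}}{7540} = 16491 + \frac{\sqrt{145}}{7540}$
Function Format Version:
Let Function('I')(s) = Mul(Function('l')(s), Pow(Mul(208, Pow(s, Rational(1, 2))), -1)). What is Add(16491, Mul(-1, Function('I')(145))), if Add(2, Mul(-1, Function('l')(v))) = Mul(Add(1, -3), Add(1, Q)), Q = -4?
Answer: Add(16491, Mul(Rational(1, 7540), Pow(145, Rational(1, 2)))) ≈ 16491.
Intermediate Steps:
Function('l')(v) = -4 (Function('l')(v) = Add(2, Mul(-1, Mul(Add(1, -3), Add(1, -4)))) = Add(2, Mul(-1, Mul(-2, -3))) = Add(2, Mul(-1, 6)) = Add(2, -6) = -4)
Function('I')(s) = Mul(Rational(-1, 52), Pow(s, Rational(-1, 2))) (Function('I')(s) = Mul(-4, Pow(Mul(208, Pow(s, Rational(1, 2))), -1)) = Mul(-4, Mul(Rational(1, 208), Pow(s, Rational(-1, 2)))) = Mul(Rational(-1, 52), Pow(s, Rational(-1, 2))))
Add(16491, Mul(-1, Function('I')(145))) = Add(16491, Mul(-1, Mul(Rational(-1, 52), Pow(145, Rational(-1, 2))))) = Add(16491, Mul(-1, Mul(Rational(-1, 52), Mul(Rational(1, 145), Pow(145, Rational(1, 2)))))) = Add(16491, Mul(-1, Mul(Rational(-1, 7540), Pow(145, Rational(1, 2))))) = Add(16491, Mul(Rational(1, 7540), Pow(145, Rational(1, 2))))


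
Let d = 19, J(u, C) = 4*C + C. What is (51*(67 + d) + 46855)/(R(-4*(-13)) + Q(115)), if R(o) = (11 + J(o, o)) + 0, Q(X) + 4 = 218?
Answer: 51241/485 ≈ 105.65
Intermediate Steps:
Q(X) = 214 (Q(X) = -4 + 218 = 214)
J(u, C) = 5*C
R(o) = 11 + 5*o (R(o) = (11 + 5*o) + 0 = 11 + 5*o)
(51*(67 + d) + 46855)/(R(-4*(-13)) + Q(115)) = (51*(67 + 19) + 46855)/((11 + 5*(-4*(-13))) + 214) = (51*86 + 46855)/((11 + 5*52) + 214) = (4386 + 46855)/((11 + 260) + 214) = 51241/(271 + 214) = 51241/485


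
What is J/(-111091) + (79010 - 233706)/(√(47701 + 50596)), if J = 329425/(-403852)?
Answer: 329425/44864322532 - 154696*√98297/98297 ≈ -493.41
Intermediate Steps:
J = -329425/403852 (J = 329425*(-1/403852) = -329425/403852 ≈ -0.81571)
J/(-111091) + (79010 - 233706)/(√(47701 + 50596)) = -329425/403852/(-111091) + (79010 - 233706)/(√(47701 + 50596)) = -329425/403852*(-1/111091) - 154696*√98297/98297 = 329425/44864322532 - 154696*√98297/98297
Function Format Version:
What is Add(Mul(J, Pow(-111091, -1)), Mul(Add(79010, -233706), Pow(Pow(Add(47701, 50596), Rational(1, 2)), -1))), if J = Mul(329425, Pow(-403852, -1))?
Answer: Add(Rational(329425, 44864322532), Mul(Rational(-154696, 98297), Pow(98297, Rational(1, 2)))) ≈ -493.41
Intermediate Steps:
J = Rational(-329425, 403852) (J = Mul(329425, Rational(-1, 403852)) = Rational(-329425, 403852) ≈ -0.81571)
Add(Mul(J, Pow(-111091, -1)), Mul(Add(79010, -233706), Pow(Pow(Add(47701, 50596), Rational(1, 2)), -1))) = Add(Mul(Rational(-329425, 403852), Pow(-111091, -1)), Mul(Add(79010, -233706), Pow(Pow(Add(47701, 50596), Rational(1, 2)), -1))) = Add(Mul(Rational(-329425, 403852), Rational(-1, 111091)), Mul(-154696, Pow(Pow(98297, Rational(1, 2)), -1))) = Add(Rational(329425, 44864322532), Mul(-154696, Mul(Rational(1, 98297), Pow(98297, Rational(1, 2))))) = Add(Rational(329425, 44864322532), Mul(Rational(-154696, 98297), Pow(98297, Rational(1, 2))))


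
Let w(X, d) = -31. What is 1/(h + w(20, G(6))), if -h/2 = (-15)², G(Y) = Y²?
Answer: -1/481 ≈ -0.0020790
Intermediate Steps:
h = -450 (h = -2*(-15)² = -2*225 = -450)
1/(h + w(20, G(6))) = 1/(-450 - 31) = 1/(-481) = -1/481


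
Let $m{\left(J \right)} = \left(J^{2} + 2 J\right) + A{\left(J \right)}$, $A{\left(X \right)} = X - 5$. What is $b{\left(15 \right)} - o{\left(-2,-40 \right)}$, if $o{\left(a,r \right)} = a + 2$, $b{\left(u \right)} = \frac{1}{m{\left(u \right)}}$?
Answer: $\frac{1}{265} \approx 0.0037736$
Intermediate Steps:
$A{\left(X \right)} = -5 + X$ ($A{\left(X \right)} = X - 5 = -5 + X$)
$m{\left(J \right)} = -5 + J^{2} + 3 J$ ($m{\left(J \right)} = \left(J^{2} + 2 J\right) + \left(-5 + J\right) = -5 + J^{2} + 3 J$)
$b{\left(u \right)} = \frac{1}{-5 + u^{2} + 3 u}$
$o{\left(a,r \right)} = 2 + a$
$b{\left(15 \right)} - o{\left(-2,-40 \right)} = \frac{1}{-5 + 15^{2} + 3 \cdot 15} - \left(2 - 2\right) = \frac{1}{-5 + 225 + 45} - 0 = \frac{1}{265} + 0 = \frac{1}{265}$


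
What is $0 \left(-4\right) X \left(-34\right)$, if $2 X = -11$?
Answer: $0$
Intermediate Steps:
$X = - \frac{11}{2}$ ($X = \frac{1}{2} \left(-11\right) = - \frac{11}{2} \approx -5.5$)
$0 \left(-4\right) X \left(-34\right) = 0 \left(-4\right) \left(- \frac{11}{2}\right) \left(-34\right) = 0 \left(- \frac{11}{2}\right) \left(-34\right) = 0 \left(-34\right) = 0$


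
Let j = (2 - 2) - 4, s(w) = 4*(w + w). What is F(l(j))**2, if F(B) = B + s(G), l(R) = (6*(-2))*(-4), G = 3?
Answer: 5184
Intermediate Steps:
s(w) = 8*w (s(w) = 4*(2*w) = 8*w)
j = -4 (j = 0 - 4 = -4)
l(R) = 48 (l(R) = -12*(-4) = 48)
F(B) = 24 + B (F(B) = B + 8*3 = B + 24 = 24 + B)
F(l(j))**2 = (24 + 48)**2 = 72**2 = 5184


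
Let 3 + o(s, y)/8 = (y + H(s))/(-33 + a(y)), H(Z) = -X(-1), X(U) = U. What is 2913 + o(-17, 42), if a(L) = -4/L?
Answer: 2000631/695 ≈ 2878.6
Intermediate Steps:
H(Z) = 1 (H(Z) = -1*(-1) = 1)
o(s, y) = -24 + 8*(1 + y)/(-33 - 4/y) (o(s, y) = -24 + 8*((y + 1)/(-33 - 4/y)) = -24 + 8*((1 + y)/(-33 - 4/y)) = -24 + 8*(1 + y)/(-33 - 4/y))
2913 + o(-17, 42) = 2913 + 8*(-12 - 1*42*(100 + 42))/(4 + 33*42) = 2913 + 8*(-12 - 1*42*142)/(4 + 1386) = 2913 + 8*(-12 - 5964)/1390 = 2913 + 8*(1/1390)*(-5976) = 2913 - 23904/695 = 2000631/695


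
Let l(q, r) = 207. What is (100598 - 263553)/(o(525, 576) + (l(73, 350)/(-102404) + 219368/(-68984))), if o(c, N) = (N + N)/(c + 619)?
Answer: 20576856794759980/274645845787 ≈ 74921.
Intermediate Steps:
o(c, N) = 2*N/(619 + c) (o(c, N) = (2*N)/(619 + c) = 2*N/(619 + c))
(100598 - 263553)/(o(525, 576) + (l(73, 350)/(-102404) + 219368/(-68984))) = (100598 - 263553)/(2*576/(619 + 525) + (207/(-102404) + 219368/(-68984))) = -162955/(2*576/1144 + (207*(-1/102404) + 219368*(-1/68984))) = -162955/(2*576*(1/1144) + (-207/102404 - 27421/8623)) = -162955/(144/143 - 2809805045/883029692) = -162955/(-274645845787/126273245956) = -162955*(-126273245956/274645845787) = 20576856794759980/274645845787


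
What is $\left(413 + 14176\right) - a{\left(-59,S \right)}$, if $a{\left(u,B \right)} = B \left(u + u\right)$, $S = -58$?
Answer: $7745$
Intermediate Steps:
$a{\left(u,B \right)} = 2 B u$ ($a{\left(u,B \right)} = B 2 u = 2 B u$)
$\left(413 + 14176\right) - a{\left(-59,S \right)} = \left(413 + 14176\right) - 2 \left(-58\right) \left(-59\right) = 14589 - 6844 = 7745$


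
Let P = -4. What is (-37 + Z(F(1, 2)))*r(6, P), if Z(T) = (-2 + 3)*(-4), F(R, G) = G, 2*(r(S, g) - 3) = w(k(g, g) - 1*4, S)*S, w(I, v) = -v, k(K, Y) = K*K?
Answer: 615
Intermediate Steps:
k(K, Y) = K²
r(S, g) = 3 - S²/2 (r(S, g) = 3 + ((-S)*S)/2 = 3 + (-S²)/2 = 3 - S²/2)
Z(T) = -4 (Z(T) = 1*(-4) = -4)
(-37 + Z(F(1, 2)))*r(6, P) = (-37 - 4)*(3 - ½*6²) = -41*(3 - ½*36) = -41*(3 - 18) = -41*(-15) = 615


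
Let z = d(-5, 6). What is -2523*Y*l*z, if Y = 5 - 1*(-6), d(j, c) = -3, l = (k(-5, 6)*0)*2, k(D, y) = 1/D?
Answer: 0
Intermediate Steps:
l = 0 (l = (0/(-5))*2 = -⅕*0*2 = 0*2 = 0)
z = -3
Y = 11 (Y = 5 + 6 = 11)
-2523*Y*l*z = -2523*11*0*(-3) = -0*(-3) = -2523*0 = 0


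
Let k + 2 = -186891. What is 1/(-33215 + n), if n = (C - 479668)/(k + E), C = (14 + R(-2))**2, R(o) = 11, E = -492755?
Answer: -679648/22574029277 ≈ -3.0108e-5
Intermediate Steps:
k = -186893 (k = -2 - 186891 = -186893)
C = 625 (C = (14 + 11)**2 = 25**2 = 625)
n = 479043/679648 (n = (625 - 479668)/(-186893 - 492755) = -479043/(-679648) = -479043*(-1/679648) = 479043/679648 ≈ 0.70484)
1/(-33215 + n) = 1/(-33215 + 479043/679648) = 1/(-22574029277/679648) = -679648/22574029277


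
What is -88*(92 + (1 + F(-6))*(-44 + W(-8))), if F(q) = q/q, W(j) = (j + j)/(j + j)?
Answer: -528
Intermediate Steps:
W(j) = 1 (W(j) = (2*j)/((2*j)) = (2*j)*(1/(2*j)) = 1)
F(q) = 1
-88*(92 + (1 + F(-6))*(-44 + W(-8))) = -88*(92 + (1 + 1)*(-44 + 1)) = -88*(92 + 2*(-43)) = -88*(92 - 86) = -88*6 = -528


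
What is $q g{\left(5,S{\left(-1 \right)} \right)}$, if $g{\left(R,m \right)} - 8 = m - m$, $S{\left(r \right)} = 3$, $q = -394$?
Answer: $-3152$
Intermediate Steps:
$g{\left(R,m \right)} = 8$ ($g{\left(R,m \right)} = 8 + \left(m - m\right) = 8 + 0 = 8$)
$q g{\left(5,S{\left(-1 \right)} \right)} = \left(-394\right) 8 = -3152$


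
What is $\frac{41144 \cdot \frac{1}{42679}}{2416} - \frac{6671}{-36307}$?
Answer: $\frac{86169632819}{467963028806} \approx 0.18414$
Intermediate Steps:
$\frac{41144 \cdot \frac{1}{42679}}{2416} - \frac{6671}{-36307} = 41144 \cdot \frac{1}{42679} \cdot \frac{1}{2416} - - \frac{6671}{36307} = \frac{41144}{42679} \cdot \frac{1}{2416} + \frac{6671}{36307} = \frac{5143}{12889058} + \frac{6671}{36307} = \frac{86169632819}{467963028806}$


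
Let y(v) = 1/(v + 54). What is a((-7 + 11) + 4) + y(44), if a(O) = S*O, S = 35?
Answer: 27441/98 ≈ 280.01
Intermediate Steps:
y(v) = 1/(54 + v)
a(O) = 35*O
a((-7 + 11) + 4) + y(44) = 35*((-7 + 11) + 4) + 1/(54 + 44) = 35*(4 + 4) + 1/98 = 35*8 + 1/98 = 280 + 1/98 = 27441/98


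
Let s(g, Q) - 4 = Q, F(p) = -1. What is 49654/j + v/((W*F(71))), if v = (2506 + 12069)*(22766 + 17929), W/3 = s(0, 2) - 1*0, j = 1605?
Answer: -35258227939/1070 ≈ -3.2952e+7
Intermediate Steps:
s(g, Q) = 4 + Q
W = 18 (W = 3*((4 + 2) - 1*0) = 3*(6 + 0) = 3*6 = 18)
v = 593129625 (v = 14575*40695 = 593129625)
49654/j + v/((W*F(71))) = 49654/1605 + 593129625/((18*(-1))) = 49654*(1/1605) + 593129625/(-18) = 49654/1605 + 593129625*(-1/18) = 49654/1605 - 197709875/6 = -35258227939/1070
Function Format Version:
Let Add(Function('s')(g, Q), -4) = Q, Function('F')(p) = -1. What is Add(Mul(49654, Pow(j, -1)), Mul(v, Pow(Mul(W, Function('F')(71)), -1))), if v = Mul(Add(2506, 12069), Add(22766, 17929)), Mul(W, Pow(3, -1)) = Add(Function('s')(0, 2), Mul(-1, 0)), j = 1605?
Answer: Rational(-35258227939, 1070) ≈ -3.2952e+7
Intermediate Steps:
Function('s')(g, Q) = Add(4, Q)
W = 18 (W = Mul(3, Add(Add(4, 2), Mul(-1, 0))) = Mul(3, Add(6, 0)) = Mul(3, 6) = 18)
v = 593129625 (v = Mul(14575, 40695) = 593129625)
Add(Mul(49654, Pow(j, -1)), Mul(v, Pow(Mul(W, Function('F')(71)), -1))) = Add(Mul(49654, Pow(1605, -1)), Mul(593129625, Pow(Mul(18, -1), -1))) = Add(Mul(49654, Rational(1, 1605)), Mul(593129625, Pow(-18, -1))) = Add(Rational(49654, 1605), Mul(593129625, Rational(-1, 18))) = Add(Rational(49654, 1605), Rational(-197709875, 6)) = Rational(-35258227939, 1070)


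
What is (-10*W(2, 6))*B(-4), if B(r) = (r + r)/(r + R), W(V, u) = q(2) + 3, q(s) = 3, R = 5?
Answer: 480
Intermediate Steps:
W(V, u) = 6 (W(V, u) = 3 + 3 = 6)
B(r) = 2*r/(5 + r) (B(r) = (r + r)/(r + 5) = (2*r)/(5 + r) = 2*r/(5 + r))
(-10*W(2, 6))*B(-4) = (-10*6)*(2*(-4)/(5 - 4)) = -120*(-4)/1 = -120*(-4) = -60*(-8) = 480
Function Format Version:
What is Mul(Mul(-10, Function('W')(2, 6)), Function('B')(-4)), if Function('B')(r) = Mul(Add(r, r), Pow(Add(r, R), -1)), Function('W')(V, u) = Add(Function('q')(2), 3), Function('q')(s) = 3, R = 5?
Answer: 480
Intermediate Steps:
Function('W')(V, u) = 6 (Function('W')(V, u) = Add(3, 3) = 6)
Function('B')(r) = Mul(2, r, Pow(Add(5, r), -1)) (Function('B')(r) = Mul(Add(r, r), Pow(Add(r, 5), -1)) = Mul(Mul(2, r), Pow(Add(5, r), -1)) = Mul(2, r, Pow(Add(5, r), -1)))
Mul(Mul(-10, Function('W')(2, 6)), Function('B')(-4)) = Mul(Mul(-10, 6), Mul(2, -4, Pow(Add(5, -4), -1))) = Mul(-60, Mul(2, -4, Pow(1, -1))) = Mul(-60, Mul(2, -4, 1)) = Mul(-60, -8) = 480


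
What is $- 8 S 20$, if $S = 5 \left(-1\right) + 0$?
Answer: $800$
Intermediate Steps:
$S = -5$ ($S = -5 + 0 = -5$)
$- 8 S 20 = \left(-8\right) \left(-5\right) 20 = 40 \cdot 20 = 800$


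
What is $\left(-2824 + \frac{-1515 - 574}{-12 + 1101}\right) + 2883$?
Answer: $\frac{62162}{1089} \approx 57.082$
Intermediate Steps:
$\left(-2824 + \frac{-1515 - 574}{-12 + 1101}\right) + 2883 = \left(-2824 - \frac{2089}{1089}\right) + 2883 = - \frac{3077425}{1089} + 2883 = \frac{62162}{1089}$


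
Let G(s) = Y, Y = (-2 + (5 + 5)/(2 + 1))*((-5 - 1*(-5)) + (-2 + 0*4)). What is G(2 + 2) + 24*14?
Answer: 1000/3 ≈ 333.33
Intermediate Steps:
Y = -8/3 (Y = (-2 + 10/3)*((-5 + 5) + (-2 + 0)) = (-2 + 10*(⅓))*(0 - 2) = (-2 + 10/3)*(-2) = (4/3)*(-2) = -8/3 ≈ -2.6667)
G(s) = -8/3
G(2 + 2) + 24*14 = -8/3 + 24*14 = -8/3 + 336 = 1000/3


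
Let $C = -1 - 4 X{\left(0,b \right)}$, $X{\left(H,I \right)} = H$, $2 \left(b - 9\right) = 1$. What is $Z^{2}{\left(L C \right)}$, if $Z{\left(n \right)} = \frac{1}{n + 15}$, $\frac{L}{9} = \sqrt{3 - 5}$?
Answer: $\frac{i}{9 \left(7 i + 30 \sqrt{2}\right)} \approx 0.00042065 + 0.0025495 i$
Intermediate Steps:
$b = \frac{19}{2}$ ($b = 9 + \frac{1}{2} \cdot 1 = 9 + \frac{1}{2} = \frac{19}{2} \approx 9.5$)
$C = -1$ ($C = -1 - 0 = -1 + 0 = -1$)
$L = 9 i \sqrt{2}$ ($L = 9 \sqrt{3 - 5} = 9 \sqrt{-2} = 9 i \sqrt{2} \approx 12.728 i$)
$Z{\left(n \right)} = \frac{1}{15 + n}$
$Z^{2}{\left(L C \right)} = \left(\frac{1}{15 + 9 i \sqrt{2} \left(-1\right)}\right)^{2} = \left(\frac{1}{15 - 9 i \sqrt{2}}\right)^{2} = \frac{1}{\left(15 - 9 i \sqrt{2}\right)^{2}}$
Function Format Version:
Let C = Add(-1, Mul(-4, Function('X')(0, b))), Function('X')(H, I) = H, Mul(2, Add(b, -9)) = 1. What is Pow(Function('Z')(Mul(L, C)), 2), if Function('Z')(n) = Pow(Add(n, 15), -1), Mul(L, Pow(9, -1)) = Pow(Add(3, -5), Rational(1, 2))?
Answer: Mul(Rational(1, 9), I, Pow(Add(Mul(7, I), Mul(30, Pow(2, Rational(1, 2)))), -1)) ≈ Add(0.00042065, Mul(0.0025495, I))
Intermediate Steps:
b = Rational(19, 2) (b = Add(9, Mul(Rational(1, 2), 1)) = Add(9, Rational(1, 2)) = Rational(19, 2) ≈ 9.5000)
C = -1 (C = Add(-1, Mul(-4, 0)) = Add(-1, 0) = -1)
L = Mul(9, I, Pow(2, Rational(1, 2))) (L = Mul(9, Pow(Add(3, -5), Rational(1, 2))) = Mul(9, Pow(-2, Rational(1, 2))) = Mul(9, Mul(I, Pow(2, Rational(1, 2)))) = Mul(9, I, Pow(2, Rational(1, 2))) ≈ Mul(12.728, I))
Function('Z')(n) = Pow(Add(15, n), -1)
Pow(Function('Z')(Mul(L, C)), 2) = Pow(Pow(Add(15, Mul(Mul(9, I, Pow(2, Rational(1, 2))), -1)), -1), 2) = Pow(Pow(Add(15, Mul(-9, I, Pow(2, Rational(1, 2)))), -1), 2) = Pow(Add(15, Mul(-9, I, Pow(2, Rational(1, 2)))), -2)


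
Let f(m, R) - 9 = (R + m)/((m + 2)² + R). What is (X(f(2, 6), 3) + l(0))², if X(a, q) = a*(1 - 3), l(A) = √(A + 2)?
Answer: 42678/121 - 412*√2/11 ≈ 299.74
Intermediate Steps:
f(m, R) = 9 + (R + m)/(R + (2 + m)²) (f(m, R) = 9 + (R + m)/((m + 2)² + R) = 9 + (R + m)/((2 + m)² + R) = 9 + (R + m)/(R + (2 + m)²))
l(A) = √(2 + A)
X(a, q) = -2*a (X(a, q) = a*(-2) = -2*a)
(X(f(2, 6), 3) + l(0))² = (-2*(2 + 9*(2 + 2)² + 10*6)/(6 + (2 + 2)²) + √(2 + 0))² = (-2*(2 + 9*4² + 60)/(6 + 4²) + √2)² = (-2*(2 + 9*16 + 60)/(6 + 16) + √2)² = (-2*(2 + 144 + 60)/22 + √2)² = (-206/11 + √2)²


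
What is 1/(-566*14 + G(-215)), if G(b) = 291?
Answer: -1/7633 ≈ -0.00013101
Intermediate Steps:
1/(-566*14 + G(-215)) = 1/(-566*14 + 291) = 1/(-7924 + 291) = 1/(-7633) = -1/7633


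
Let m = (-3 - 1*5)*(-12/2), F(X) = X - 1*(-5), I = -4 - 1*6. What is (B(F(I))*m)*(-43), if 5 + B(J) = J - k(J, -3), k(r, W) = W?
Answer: 14448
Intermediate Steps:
I = -10 (I = -4 - 6 = -10)
F(X) = 5 + X (F(X) = X + 5 = 5 + X)
B(J) = -2 + J (B(J) = -5 + (J - 1*(-3)) = -5 + (J + 3) = -5 + (3 + J) = -2 + J)
m = 48 (m = (-3 - 5)*(-12*½) = -8*(-6) = 48)
(B(F(I))*m)*(-43) = ((-2 + (5 - 10))*48)*(-43) = ((-2 - 5)*48)*(-43) = -7*48*(-43) = -336*(-43) = 14448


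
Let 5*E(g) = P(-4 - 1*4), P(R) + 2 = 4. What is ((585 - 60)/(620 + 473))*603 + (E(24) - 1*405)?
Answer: -628264/5465 ≈ -114.96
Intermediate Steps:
P(R) = 2 (P(R) = -2 + 4 = 2)
E(g) = ⅖ (E(g) = (⅕)*2 = ⅖)
((585 - 60)/(620 + 473))*603 + (E(24) - 1*405) = ((585 - 60)/(620 + 473))*603 + (⅖ - 1*405) = (525/1093)*603 + (⅖ - 405) = (525*(1/1093))*603 - 2023/5 = (525/1093)*603 - 2023/5 = 316575/1093 - 2023/5 = -628264/5465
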